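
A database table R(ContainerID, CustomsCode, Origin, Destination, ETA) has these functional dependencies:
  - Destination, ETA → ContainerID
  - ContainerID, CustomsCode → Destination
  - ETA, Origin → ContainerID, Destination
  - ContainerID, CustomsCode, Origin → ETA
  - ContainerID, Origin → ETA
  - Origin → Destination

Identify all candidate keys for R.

{ContainerID, CustomsCode, Origin}, {CustomsCode, ETA, Origin}

{CustomsCode, Origin} never appear on the right of any FD, so every key must include all of them.
{ContainerID, CustomsCode, Origin}⁺ = {ContainerID, CustomsCode, Destination, ETA, Origin}, which is every attribute, so {ContainerID, CustomsCode, Origin} is a candidate key.
{CustomsCode, ETA, Origin}⁺ = {ContainerID, CustomsCode, Destination, ETA, Origin}, which is every attribute, so {CustomsCode, ETA, Origin} is a candidate key.
No proper subset of any of these is a key, and no other minimal superkey exists.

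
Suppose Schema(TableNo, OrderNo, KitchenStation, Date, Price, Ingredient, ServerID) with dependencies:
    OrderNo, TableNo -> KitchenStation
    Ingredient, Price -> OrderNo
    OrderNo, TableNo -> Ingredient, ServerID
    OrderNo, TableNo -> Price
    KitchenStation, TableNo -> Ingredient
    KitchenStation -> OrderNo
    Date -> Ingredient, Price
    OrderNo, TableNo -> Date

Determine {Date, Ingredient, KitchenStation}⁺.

{Date, Ingredient, KitchenStation, OrderNo, Price}

Start with {Date, Ingredient, KitchenStation}.
KitchenStation -> OrderNo applies; add {OrderNo} → now {Date, Ingredient, KitchenStation, OrderNo}.
Date -> Ingredient, Price applies; add {Price} → now {Date, Ingredient, KitchenStation, OrderNo, Price}.
No further FD applies.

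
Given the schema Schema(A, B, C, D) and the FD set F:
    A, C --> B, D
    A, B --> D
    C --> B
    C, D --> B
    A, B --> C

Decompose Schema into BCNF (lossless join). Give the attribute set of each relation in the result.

Candidate keys of the original relation: {A, B}, {A, C}.
Within {A, B, C, D}: {C}⁺ ∩ {A, B, C, D} = {B, C}, not the whole set, so C --> B violates BCNF; decompose into {B, C} and {A, C, D}.
{B, C} has no BCNF violation.
{A, C, D} has no BCNF violation.

{A, C, D}; {B, C}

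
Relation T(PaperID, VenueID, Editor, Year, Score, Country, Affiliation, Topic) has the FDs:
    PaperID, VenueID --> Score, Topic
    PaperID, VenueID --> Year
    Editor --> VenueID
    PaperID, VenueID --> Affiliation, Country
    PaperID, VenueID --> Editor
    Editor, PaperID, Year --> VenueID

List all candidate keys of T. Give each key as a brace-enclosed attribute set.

{Editor, PaperID}, {PaperID, VenueID}

Attributes never on any right-hand side: {PaperID} — every candidate key must contain it.
{Editor, PaperID}⁺ = {Affiliation, Country, Editor, PaperID, Score, Topic, VenueID, Year}, which is every attribute, so {Editor, PaperID} is a candidate key.
{PaperID, VenueID}⁺ = {Affiliation, Country, Editor, PaperID, Score, Topic, VenueID, Year}, which is every attribute, so {PaperID, VenueID} is a candidate key.
No proper subset of any of these is a key, and no other minimal superkey exists.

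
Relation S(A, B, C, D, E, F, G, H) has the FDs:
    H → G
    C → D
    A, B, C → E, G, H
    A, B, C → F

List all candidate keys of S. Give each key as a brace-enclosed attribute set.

No FD produces {A, B, C}, so they must be in every candidate key.
{A, B, C} is a candidate key since {A, B, C}⁺ = {A, B, C, D, E, F, G, H} covers every attribute.
No other minimal set has full closure, so this is the only candidate key.

{A, B, C}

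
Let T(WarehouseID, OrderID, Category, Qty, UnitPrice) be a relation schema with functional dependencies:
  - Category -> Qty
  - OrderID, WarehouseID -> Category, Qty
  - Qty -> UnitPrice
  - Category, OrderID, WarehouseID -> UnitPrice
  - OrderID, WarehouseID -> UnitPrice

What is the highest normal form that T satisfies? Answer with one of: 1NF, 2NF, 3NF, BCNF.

Candidate key: {OrderID, WarehouseID}. Prime attributes: {OrderID, WarehouseID}.
Category -> Qty: {Category}⁺ = {Category, Qty, UnitPrice}, which is not all of the attributes, so the left side is not a superkey — BCNF is violated.
Because {Qty} is non-prime and the left side of Category -> Qty is not a superkey, the relation is not in 3NF.
Checking every proper subset of each key, none determines a non-prime attribute — 2NF is satisfied.

2NF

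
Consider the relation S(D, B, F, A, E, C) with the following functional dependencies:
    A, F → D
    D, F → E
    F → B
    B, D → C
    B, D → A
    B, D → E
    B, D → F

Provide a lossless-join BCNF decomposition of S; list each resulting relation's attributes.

{A, C, D, E, F}; {B, F}

Candidate keys of the original relation: {A, F}, {B, D}, {D, F}.
Within {A, B, C, D, E, F}: {F}⁺ ∩ {A, B, C, D, E, F} = {B, F}, not the whole set, so F → B violates BCNF; decompose into {B, F} and {A, C, D, E, F}.
{B, F} has no BCNF violation.
{A, C, D, E, F} has no BCNF violation.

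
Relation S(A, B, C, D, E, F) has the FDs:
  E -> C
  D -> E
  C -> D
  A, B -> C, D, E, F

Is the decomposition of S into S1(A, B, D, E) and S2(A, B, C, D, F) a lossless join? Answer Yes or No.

S1 ∩ S2 = {A, B, D}; its closure under F is {A, B, C, D, E, F}.
This includes all of S1, so the common attributes are a superkey of S1 — the join is lossless.

Yes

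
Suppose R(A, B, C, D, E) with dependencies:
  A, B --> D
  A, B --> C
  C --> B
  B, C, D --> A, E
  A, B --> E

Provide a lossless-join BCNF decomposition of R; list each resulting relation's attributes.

{A, C, D, E}; {B, C}

Candidate keys of the original relation: {A, B}, {A, C}, {C, D}.
Within {A, B, C, D, E}: {C}⁺ ∩ {A, B, C, D, E} = {B, C}, not the whole set, so C --> B violates BCNF; decompose into {B, C} and {A, C, D, E}.
{B, C} is in BCNF.
{A, C, D, E} is in BCNF.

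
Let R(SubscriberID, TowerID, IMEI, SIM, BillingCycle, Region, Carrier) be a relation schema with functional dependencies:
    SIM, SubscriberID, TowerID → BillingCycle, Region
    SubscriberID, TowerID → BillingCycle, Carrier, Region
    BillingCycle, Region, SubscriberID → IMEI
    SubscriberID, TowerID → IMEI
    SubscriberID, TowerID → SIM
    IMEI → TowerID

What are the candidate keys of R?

{SubscriberID} never appears on the right of any FD, so every key must include it.
{IMEI, SubscriberID} is a candidate key since {IMEI, SubscriberID}⁺ = {BillingCycle, Carrier, IMEI, Region, SIM, SubscriberID, TowerID} covers every attribute.
{SubscriberID, TowerID} is a candidate key since {SubscriberID, TowerID}⁺ = {BillingCycle, Carrier, IMEI, Region, SIM, SubscriberID, TowerID} covers every attribute.
{BillingCycle, Region, SubscriberID} is a candidate key since {BillingCycle, Region, SubscriberID}⁺ = {BillingCycle, Carrier, IMEI, Region, SIM, SubscriberID, TowerID} covers every attribute.
No proper subset of any of these is a key, and no other minimal superkey exists.

{BillingCycle, Region, SubscriberID}, {IMEI, SubscriberID}, {SubscriberID, TowerID}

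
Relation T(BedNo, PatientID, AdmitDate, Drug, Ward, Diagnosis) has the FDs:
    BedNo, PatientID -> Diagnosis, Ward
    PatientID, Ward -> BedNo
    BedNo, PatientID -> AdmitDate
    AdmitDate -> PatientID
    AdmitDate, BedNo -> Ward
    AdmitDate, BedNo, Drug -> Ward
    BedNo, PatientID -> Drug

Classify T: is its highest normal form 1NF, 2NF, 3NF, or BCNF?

Candidate keys: {AdmitDate, BedNo}, {AdmitDate, Ward}, {BedNo, PatientID}, {PatientID, Ward}. Prime attributes: {AdmitDate, BedNo, PatientID, Ward}.
For AdmitDate -> PatientID we have {AdmitDate}⁺ = {AdmitDate, PatientID}; {AdmitDate} is not a superkey, so BCNF fails.
But every attribute on its right side ({PatientID}) is prime, and the same holds for every other non-superkey FD, so 3NF still holds.

3NF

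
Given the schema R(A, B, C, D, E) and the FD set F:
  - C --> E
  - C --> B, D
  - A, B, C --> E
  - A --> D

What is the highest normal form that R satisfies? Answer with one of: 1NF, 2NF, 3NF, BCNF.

1NF

Candidate key: {A, C}. Prime attributes: {A, C}.
C --> E breaks BCNF: {C}⁺ = {B, C, D, E}, so {C} is not a superkey.
Because {E} is non-prime and the left side of C --> E is not a superkey, the relation is not in 3NF.
Since {A} ⊂ {A, C} and {A}⁺ ⊇ {D} with {D} non-prime, there is a partial dependency; 2NF fails.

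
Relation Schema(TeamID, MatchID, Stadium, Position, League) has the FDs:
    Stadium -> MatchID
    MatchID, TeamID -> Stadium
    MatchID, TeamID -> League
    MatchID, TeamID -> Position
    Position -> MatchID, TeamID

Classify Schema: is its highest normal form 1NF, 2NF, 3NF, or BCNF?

Candidate keys: {MatchID, TeamID}, {Position}, {Stadium, TeamID}. Prime attributes: {MatchID, Position, Stadium, TeamID}.
Stadium -> MatchID: {Stadium}⁺ = {MatchID, Stadium}, which is not all of the attributes, so the left side is not a superkey — BCNF is violated.
But every attribute on its right side ({MatchID}) is prime, and the same holds for every other non-superkey FD, so 3NF still holds.

3NF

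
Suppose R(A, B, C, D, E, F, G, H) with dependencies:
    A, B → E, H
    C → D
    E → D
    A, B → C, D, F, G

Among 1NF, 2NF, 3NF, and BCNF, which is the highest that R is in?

2NF

Candidate key: {A, B}. Prime attributes: {A, B}.
C → D breaks BCNF: {C}⁺ = {C, D}, so {C} is not a superkey.
C → D has non-prime {D} on the right and a non-superkey on the left, so 3NF fails.
Checking every proper subset of each key, none determines a non-prime attribute — 2NF is satisfied.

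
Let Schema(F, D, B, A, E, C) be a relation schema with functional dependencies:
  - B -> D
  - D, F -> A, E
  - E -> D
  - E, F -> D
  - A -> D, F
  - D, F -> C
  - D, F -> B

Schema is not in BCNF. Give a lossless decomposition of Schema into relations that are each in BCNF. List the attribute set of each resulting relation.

{A, B, C, E, F}; {B, D}

Candidate keys of the original relation: {A}, {B, F}, {D, F}, {E, F}.
{A, B, C, D, E, F}: {B} determines {B, D} here but is not a superkey — split on B -> D, giving {B, D} and {A, B, C, E, F}.
{B, D}: every determinant is a superkey — BCNF.
{A, B, C, E, F}: every determinant is a superkey — BCNF.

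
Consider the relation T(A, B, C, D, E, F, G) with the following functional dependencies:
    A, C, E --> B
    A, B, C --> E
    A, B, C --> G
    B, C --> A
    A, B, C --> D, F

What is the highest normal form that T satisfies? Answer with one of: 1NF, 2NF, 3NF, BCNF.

BCNF

Candidate keys: {A, C, E}, {B, C}. Prime attributes: {A, B, C, E}.
The left-hand side of every FD is a superkey, so BCNF is satisfied.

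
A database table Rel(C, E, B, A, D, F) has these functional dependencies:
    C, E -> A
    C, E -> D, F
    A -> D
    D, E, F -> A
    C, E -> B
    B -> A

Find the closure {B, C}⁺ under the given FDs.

{A, B, C, D}

Start with {B, C}.
B -> A applies; add {A} → now {A, B, C}.
A -> D applies; add {D} → now {A, B, C, D}.
No further FD applies.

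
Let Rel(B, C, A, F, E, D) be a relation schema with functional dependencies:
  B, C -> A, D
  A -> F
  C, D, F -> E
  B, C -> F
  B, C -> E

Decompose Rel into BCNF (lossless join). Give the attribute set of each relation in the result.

{A, B, C, D}; {A, C, D, E}; {A, F}

Candidate key of the original relation: {B, C}.
Within {A, B, C, D, E, F}: {A}⁺ ∩ {A, B, C, D, E, F} = {A, F}, not the whole set, so A -> F violates BCNF; decompose into {A, F} and {A, B, C, D, E}.
{A, F} has no BCNF violation.
Within {A, B, C, D, E}: {A, C, D}⁺ ∩ {A, B, C, D, E} = {A, C, D, E}, not the whole set, so A, C, D -> E violates BCNF; decompose into {A, C, D, E} and {A, B, C, D}.
{A, C, D, E} has no BCNF violation.
{A, B, C, D} has no BCNF violation.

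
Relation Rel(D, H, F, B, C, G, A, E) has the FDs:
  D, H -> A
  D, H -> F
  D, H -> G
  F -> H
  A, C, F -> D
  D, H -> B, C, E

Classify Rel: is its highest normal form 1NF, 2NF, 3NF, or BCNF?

Candidate keys: {A, C, F}, {D, F}, {D, H}. Prime attributes: {A, C, D, F, H}.
F -> H breaks BCNF: {F}⁺ = {F, H}, so {F} is not a superkey.
Since {H} ⊆ prime attributes and every other non-superkey FD also has a prime right side, the schema is in 3NF.

3NF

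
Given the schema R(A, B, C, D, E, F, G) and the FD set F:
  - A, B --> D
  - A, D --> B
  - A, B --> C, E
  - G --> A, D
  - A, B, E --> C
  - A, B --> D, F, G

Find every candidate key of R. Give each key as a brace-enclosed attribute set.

{A, B}, {A, D}, {G}

Closure of {G} is {A, B, C, D, E, F, G}, the whole schema; {G} is a candidate key.
Closure of {A, B} is {A, B, C, D, E, F, G}, the whole schema; {A, B} is a candidate key.
Closure of {A, D} is {A, B, C, D, E, F, G}, the whole schema; {A, D} is a candidate key.
These are minimal and exhaustive — every other superkey contains one of them.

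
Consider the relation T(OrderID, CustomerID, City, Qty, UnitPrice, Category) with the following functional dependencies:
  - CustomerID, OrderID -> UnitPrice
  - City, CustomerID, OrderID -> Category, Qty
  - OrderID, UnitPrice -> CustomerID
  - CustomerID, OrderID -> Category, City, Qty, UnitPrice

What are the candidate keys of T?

{OrderID} never appears on the right of any FD, so every key must include it.
Closure of {CustomerID, OrderID} is {Category, City, CustomerID, OrderID, Qty, UnitPrice}, the whole schema; {CustomerID, OrderID} is a candidate key.
Closure of {OrderID, UnitPrice} is {Category, City, CustomerID, OrderID, Qty, UnitPrice}, the whole schema; {OrderID, UnitPrice} is a candidate key.
No proper subset of any of these is a key, and no other minimal superkey exists.

{CustomerID, OrderID}, {OrderID, UnitPrice}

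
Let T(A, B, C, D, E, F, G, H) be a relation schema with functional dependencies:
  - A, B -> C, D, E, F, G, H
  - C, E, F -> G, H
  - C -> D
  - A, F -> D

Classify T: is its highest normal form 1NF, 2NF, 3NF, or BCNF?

Candidate key: {A, B}. Prime attributes: {A, B}.
C, E, F -> G, H breaks BCNF: {C, E, F}⁺ = {C, D, E, F, G, H}, so {C, E, F} is not a superkey.
Because {G, H} are non-prime and the left side of C, E, F -> G, H is not a superkey, the relation is not in 3NF.
Checking every proper subset of each key, none determines a non-prime attribute — 2NF is satisfied.

2NF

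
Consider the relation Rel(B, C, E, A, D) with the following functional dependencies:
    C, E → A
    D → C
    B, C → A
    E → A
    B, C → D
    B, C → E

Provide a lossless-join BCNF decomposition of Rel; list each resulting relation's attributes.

{A, E}; {B, D, E}; {C, D}; {C, E}

Candidate keys of the original relation: {B, C}, {B, D}.
{A, B, C, D, E}: {C, E} determines {A, C, E} here but is not a superkey — split on C, E → A, giving {A, C, E} and {B, C, D, E}.
{A, C, E}: {E} determines {A, E} here but is not a superkey — split on E → A, giving {A, E} and {C, E}.
{A, E}: every determinant is a superkey — BCNF.
{C, E}: every determinant is a superkey — BCNF.
{B, C, D, E}: {D} determines {C, D} here but is not a superkey — split on D → C, giving {C, D} and {B, D, E}.
{C, D}: every determinant is a superkey — BCNF.
{B, D, E}: every determinant is a superkey — BCNF.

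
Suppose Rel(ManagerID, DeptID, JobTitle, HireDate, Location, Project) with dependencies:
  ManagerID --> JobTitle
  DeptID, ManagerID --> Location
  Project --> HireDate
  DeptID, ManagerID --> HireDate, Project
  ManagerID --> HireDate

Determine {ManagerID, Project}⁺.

Start with {ManagerID, Project}.
ManagerID --> JobTitle applies; add {JobTitle} → now {JobTitle, ManagerID, Project}.
Project --> HireDate applies; add {HireDate} → now {HireDate, JobTitle, ManagerID, Project}.
No further FD applies.

{HireDate, JobTitle, ManagerID, Project}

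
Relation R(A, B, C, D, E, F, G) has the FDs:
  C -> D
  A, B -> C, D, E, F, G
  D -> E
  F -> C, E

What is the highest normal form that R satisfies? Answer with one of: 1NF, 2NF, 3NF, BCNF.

Candidate key: {A, B}. Prime attributes: {A, B}.
For C -> D we have {C}⁺ = {C, D, E}; {C} is not a superkey, so BCNF fails.
C -> D has non-prime {D} on the right and a non-superkey on the left, so 3NF fails.
Checking every proper subset of each key, none determines a non-prime attribute — 2NF is satisfied.

2NF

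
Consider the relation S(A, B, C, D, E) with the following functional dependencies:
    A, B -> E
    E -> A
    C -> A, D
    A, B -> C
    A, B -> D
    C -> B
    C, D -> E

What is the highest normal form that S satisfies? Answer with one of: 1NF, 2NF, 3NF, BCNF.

3NF

Candidate keys: {A, B}, {B, E}, {C}. Prime attributes: {A, B, C, E}.
For E -> A we have {E}⁺ = {A, E}; {E} is not a superkey, so BCNF fails.
Its right-hand attributes {A} are all prime, as are those of every other non-superkey FD — the relation is in 3NF.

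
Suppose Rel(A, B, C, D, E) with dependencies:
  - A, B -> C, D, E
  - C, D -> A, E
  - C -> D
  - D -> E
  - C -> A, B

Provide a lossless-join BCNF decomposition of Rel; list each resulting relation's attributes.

{A, B, C, D}; {D, E}

Candidate keys of the original relation: {A, B}, {C}.
In {A, B, C, D, E}, {D} is not a superkey ({D}⁺ restricted to this set is {D, E}), so split on D -> E into {D, E} and {A, B, C, D}.
{D, E} has no BCNF violation.
{A, B, C, D} has no BCNF violation.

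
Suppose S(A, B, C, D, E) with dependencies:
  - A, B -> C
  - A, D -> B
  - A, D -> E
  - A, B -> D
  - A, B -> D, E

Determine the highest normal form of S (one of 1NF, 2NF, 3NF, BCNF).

BCNF

Candidate keys: {A, B}, {A, D}. Prime attributes: {A, B, D}.
The left-hand side of every FD is a superkey, so BCNF is satisfied.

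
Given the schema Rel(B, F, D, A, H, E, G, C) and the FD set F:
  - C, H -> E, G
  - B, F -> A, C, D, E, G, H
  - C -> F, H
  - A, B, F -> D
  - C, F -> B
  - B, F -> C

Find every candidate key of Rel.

Closure of {C} is {A, B, C, D, E, F, G, H}, the whole schema; {C} is a candidate key.
Closure of {B, F} is {A, B, C, D, E, F, G, H}, the whole schema; {B, F} is a candidate key.
These are minimal and exhaustive — every other superkey contains one of them.

{B, F}, {C}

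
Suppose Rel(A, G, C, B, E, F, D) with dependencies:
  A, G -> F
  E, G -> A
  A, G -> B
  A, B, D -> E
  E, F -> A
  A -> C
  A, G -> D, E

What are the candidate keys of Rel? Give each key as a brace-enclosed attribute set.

{A, G}, {E, G}

Attributes never on any right-hand side: {G} — every candidate key must contain it.
{A, G}⁺ = {A, B, C, D, E, F, G}, which is every attribute, so {A, G} is a candidate key.
{E, G}⁺ = {A, B, C, D, E, F, G}, which is every attribute, so {E, G} is a candidate key.
These are minimal and exhaustive — every other superkey contains one of them.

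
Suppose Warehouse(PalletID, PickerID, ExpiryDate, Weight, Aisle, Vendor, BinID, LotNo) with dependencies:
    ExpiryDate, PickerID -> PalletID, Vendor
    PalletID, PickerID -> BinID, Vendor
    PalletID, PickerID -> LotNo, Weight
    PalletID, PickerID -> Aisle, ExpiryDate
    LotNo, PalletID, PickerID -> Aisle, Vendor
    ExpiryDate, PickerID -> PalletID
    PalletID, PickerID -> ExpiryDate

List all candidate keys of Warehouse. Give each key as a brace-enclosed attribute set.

Attributes never on any right-hand side: {PickerID} — every candidate key must contain it.
Closure of {ExpiryDate, PickerID} is {Aisle, BinID, ExpiryDate, LotNo, PalletID, PickerID, Vendor, Weight}, the whole schema; {ExpiryDate, PickerID} is a candidate key.
Closure of {PalletID, PickerID} is {Aisle, BinID, ExpiryDate, LotNo, PalletID, PickerID, Vendor, Weight}, the whole schema; {PalletID, PickerID} is a candidate key.
These are minimal and exhaustive — every other superkey contains one of them.

{ExpiryDate, PickerID}, {PalletID, PickerID}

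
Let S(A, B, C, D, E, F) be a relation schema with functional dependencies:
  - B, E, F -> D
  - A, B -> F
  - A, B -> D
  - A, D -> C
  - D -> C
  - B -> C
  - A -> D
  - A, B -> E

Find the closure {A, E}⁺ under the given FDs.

{A, C, D, E}

Start with {A, E}.
A -> D applies; add {D} → now {A, D, E}.
A, D -> C applies; add {C} → now {A, C, D, E}.
No further FD applies.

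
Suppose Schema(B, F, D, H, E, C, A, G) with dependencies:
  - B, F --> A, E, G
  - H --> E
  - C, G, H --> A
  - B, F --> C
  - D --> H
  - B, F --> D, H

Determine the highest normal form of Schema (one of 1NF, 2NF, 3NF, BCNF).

Candidate key: {B, F}. Prime attributes: {B, F}.
H --> E breaks BCNF: {H}⁺ = {E, H}, so {H} is not a superkey.
Because {E} is non-prime and the left side of H --> E is not a superkey, the relation is not in 3NF.
No non-prime attribute depends on a proper subset of any candidate key, so 2NF holds.

2NF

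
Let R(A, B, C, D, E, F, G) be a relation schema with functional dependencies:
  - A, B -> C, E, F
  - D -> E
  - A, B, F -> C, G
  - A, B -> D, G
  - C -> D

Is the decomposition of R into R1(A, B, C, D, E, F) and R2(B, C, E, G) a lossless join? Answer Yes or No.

Common attributes: {B, C, E}; their closure is {B, C, D, E}.
The closure covers neither R1 nor R2 entirely; the join is not lossless.

No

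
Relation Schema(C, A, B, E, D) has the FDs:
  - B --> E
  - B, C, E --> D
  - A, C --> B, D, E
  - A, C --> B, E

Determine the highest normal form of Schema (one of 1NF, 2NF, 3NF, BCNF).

2NF

Candidate key: {A, C}. Prime attributes: {A, C}.
B --> E: {B}⁺ = {B, E}, which is not all of the attributes, so the left side is not a superkey — BCNF is violated.
Because {E} is non-prime and the left side of B --> E is not a superkey, the relation is not in 3NF.
No proper subset of a key has a non-prime attribute in its closure, so there is no partial dependency; 2NF holds.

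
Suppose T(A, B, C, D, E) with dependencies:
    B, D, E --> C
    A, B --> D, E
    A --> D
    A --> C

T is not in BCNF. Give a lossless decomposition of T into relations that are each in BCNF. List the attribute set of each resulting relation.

{A, B, E}; {A, D}; {B, C, D, E}

Candidate key of the original relation: {A, B}.
In {A, B, C, D, E}, {B, D, E} is not a superkey ({B, D, E}⁺ restricted to this set is {B, C, D, E}), so split on B, D, E --> C into {B, C, D, E} and {A, B, D, E}.
{B, C, D, E}: every determinant is a superkey — BCNF.
In {A, B, D, E}, {A} is not a superkey ({A}⁺ restricted to this set is {A, D}), so split on A --> D into {A, D} and {A, B, E}.
{A, D}: every determinant is a superkey — BCNF.
{A, B, E}: every determinant is a superkey — BCNF.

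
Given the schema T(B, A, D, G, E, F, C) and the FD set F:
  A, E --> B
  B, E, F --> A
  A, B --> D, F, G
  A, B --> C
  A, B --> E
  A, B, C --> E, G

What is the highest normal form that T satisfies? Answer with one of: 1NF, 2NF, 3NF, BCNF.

BCNF

Candidate keys: {A, B}, {A, E}, {B, E, F}. Prime attributes: {A, B, E, F}.
Each dependency's left side is a superkey — BCNF holds.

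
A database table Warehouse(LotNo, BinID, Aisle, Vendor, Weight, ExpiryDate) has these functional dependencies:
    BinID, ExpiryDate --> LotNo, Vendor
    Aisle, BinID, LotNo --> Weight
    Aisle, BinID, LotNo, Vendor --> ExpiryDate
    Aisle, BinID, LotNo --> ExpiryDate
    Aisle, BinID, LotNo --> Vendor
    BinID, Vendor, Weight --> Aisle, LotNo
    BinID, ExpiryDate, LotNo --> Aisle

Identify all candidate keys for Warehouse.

No FD produces {BinID}, so it must be in every candidate key.
Closure of {BinID, ExpiryDate} is {Aisle, BinID, ExpiryDate, LotNo, Vendor, Weight}, the whole schema; {BinID, ExpiryDate} is a candidate key.
Closure of {Aisle, BinID, LotNo} is {Aisle, BinID, ExpiryDate, LotNo, Vendor, Weight}, the whole schema; {Aisle, BinID, LotNo} is a candidate key.
Closure of {BinID, Vendor, Weight} is {Aisle, BinID, ExpiryDate, LotNo, Vendor, Weight}, the whole schema; {BinID, Vendor, Weight} is a candidate key.
Any other superkey properly contains one of these, so there are no further candidate keys.

{Aisle, BinID, LotNo}, {BinID, ExpiryDate}, {BinID, Vendor, Weight}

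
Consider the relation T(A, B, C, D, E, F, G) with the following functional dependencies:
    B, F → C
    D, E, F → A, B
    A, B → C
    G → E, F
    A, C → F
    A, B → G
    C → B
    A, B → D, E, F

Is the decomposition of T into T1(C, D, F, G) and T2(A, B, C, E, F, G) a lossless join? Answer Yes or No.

No

The shared attributes are {C, F, G} and {C, F, G}⁺ = {B, C, E, F, G}.
T1 ⊄ {B, C, E, F, G} and T2 ⊄ {B, C, E, F, G}, so the split is lossy.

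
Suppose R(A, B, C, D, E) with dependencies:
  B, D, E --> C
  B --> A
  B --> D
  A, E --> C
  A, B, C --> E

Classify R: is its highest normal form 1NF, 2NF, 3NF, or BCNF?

1NF

Candidate keys: {B, C}, {B, E}. Prime attributes: {B, C, E}.
B --> A breaks BCNF: {B}⁺ = {A, B, D}, so {B} is not a superkey.
B --> A determines the non-prime attribute {A} from a non-superkey — 3NF is violated.
{B} is a proper subset of the key {B, C}, and {B}⁺ contains the non-prime attributes {A, D} — a partial dependency, so 2NF is violated.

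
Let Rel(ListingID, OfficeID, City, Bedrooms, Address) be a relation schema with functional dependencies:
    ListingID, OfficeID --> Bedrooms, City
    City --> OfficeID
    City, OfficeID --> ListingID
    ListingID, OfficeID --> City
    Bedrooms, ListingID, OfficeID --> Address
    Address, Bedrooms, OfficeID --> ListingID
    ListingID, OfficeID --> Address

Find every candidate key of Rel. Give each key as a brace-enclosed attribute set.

{City}⁺ = {Address, Bedrooms, City, ListingID, OfficeID}, which is every attribute, so {City} is a candidate key.
{ListingID, OfficeID}⁺ = {Address, Bedrooms, City, ListingID, OfficeID}, which is every attribute, so {ListingID, OfficeID} is a candidate key.
{Address, Bedrooms, OfficeID}⁺ = {Address, Bedrooms, City, ListingID, OfficeID}, which is every attribute, so {Address, Bedrooms, OfficeID} is a candidate key.
No proper subset of any of these is a key, and no other minimal superkey exists.

{Address, Bedrooms, OfficeID}, {City}, {ListingID, OfficeID}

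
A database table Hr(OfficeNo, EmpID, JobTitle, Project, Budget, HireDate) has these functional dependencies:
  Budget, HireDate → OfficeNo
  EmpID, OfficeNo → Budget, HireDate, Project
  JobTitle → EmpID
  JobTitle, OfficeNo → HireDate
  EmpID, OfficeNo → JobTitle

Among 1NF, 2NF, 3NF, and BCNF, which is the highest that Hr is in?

3NF

Candidate keys: {Budget, EmpID, HireDate}, {Budget, HireDate, JobTitle}, {EmpID, OfficeNo}, {JobTitle, OfficeNo}. Prime attributes: {Budget, EmpID, HireDate, JobTitle, OfficeNo}.
Budget, HireDate → OfficeNo breaks BCNF: {Budget, HireDate}⁺ = {Budget, HireDate, OfficeNo}, so {Budget, HireDate} is not a superkey.
But every attribute on its right side ({OfficeNo}) is prime, and the same holds for every other non-superkey FD, so 3NF still holds.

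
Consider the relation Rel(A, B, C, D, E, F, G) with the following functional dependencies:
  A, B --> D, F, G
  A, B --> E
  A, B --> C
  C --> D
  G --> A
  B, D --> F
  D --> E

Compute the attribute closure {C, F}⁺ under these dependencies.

Start with {C, F}.
C --> D applies; add {D} → now {C, D, F}.
D --> E applies; add {E} → now {C, D, E, F}.
No further FD applies.

{C, D, E, F}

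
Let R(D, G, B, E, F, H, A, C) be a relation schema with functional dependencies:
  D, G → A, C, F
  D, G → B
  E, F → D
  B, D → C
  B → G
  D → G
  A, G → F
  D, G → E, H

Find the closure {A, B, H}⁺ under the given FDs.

{A, B, F, G, H}

Start with {A, B, H}.
B → G applies; add {G} → now {A, B, G, H}.
A, G → F applies; add {F} → now {A, B, F, G, H}.
No further FD applies.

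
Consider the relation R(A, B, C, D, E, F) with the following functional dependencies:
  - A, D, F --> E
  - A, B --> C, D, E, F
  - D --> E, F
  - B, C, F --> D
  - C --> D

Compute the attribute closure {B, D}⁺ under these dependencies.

{B, D, E, F}

Start with {B, D}.
D --> E, F applies; add {E, F} → now {B, D, E, F}.
No further FD applies.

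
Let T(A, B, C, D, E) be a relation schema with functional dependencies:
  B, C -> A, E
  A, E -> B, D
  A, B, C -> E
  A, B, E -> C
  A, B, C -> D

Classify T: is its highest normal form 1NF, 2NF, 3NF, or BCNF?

BCNF

Candidate keys: {A, E}, {B, C}. Prime attributes: {A, B, C, E}.
The left-hand side of every FD is a superkey, so BCNF is satisfied.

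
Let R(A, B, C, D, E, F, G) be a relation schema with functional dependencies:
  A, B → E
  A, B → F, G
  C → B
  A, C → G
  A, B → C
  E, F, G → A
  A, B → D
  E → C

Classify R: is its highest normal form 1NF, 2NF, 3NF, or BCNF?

Candidate keys: {A, B}, {A, C}, {A, E}, {E, F, G}. Prime attributes: {A, B, C, E, F, G}.
C → B breaks BCNF: {C}⁺ = {B, C}, so {C} is not a superkey.
But every attribute on its right side ({B}) is prime, and the same holds for every other non-superkey FD, so 3NF still holds.

3NF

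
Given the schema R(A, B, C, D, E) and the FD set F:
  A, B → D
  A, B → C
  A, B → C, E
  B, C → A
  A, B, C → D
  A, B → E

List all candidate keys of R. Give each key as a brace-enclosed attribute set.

Attributes never on any right-hand side: {B} — every candidate key must contain it.
{A, B} is a candidate key since {A, B}⁺ = {A, B, C, D, E} covers every attribute.
{B, C} is a candidate key since {B, C}⁺ = {A, B, C, D, E} covers every attribute.
These are minimal and exhaustive — every other superkey contains one of them.

{A, B}, {B, C}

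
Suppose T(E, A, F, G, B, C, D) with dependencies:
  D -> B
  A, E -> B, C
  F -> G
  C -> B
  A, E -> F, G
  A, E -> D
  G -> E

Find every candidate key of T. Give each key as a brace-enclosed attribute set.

{A, E}, {A, F}, {A, G}

Attributes never on any right-hand side: {A} — every candidate key must contain it.
{A, E}⁺ = {A, B, C, D, E, F, G}, which is every attribute, so {A, E} is a candidate key.
{A, F}⁺ = {A, B, C, D, E, F, G}, which is every attribute, so {A, F} is a candidate key.
{A, G}⁺ = {A, B, C, D, E, F, G}, which is every attribute, so {A, G} is a candidate key.
No proper subset of any of these is a key, and no other minimal superkey exists.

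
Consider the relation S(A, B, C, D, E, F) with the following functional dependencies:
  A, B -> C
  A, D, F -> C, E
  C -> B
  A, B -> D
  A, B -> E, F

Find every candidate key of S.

No FD produces {A}, so it must be in every candidate key.
Closure of {A, B} is {A, B, C, D, E, F}, the whole schema; {A, B} is a candidate key.
Closure of {A, C} is {A, B, C, D, E, F}, the whole schema; {A, C} is a candidate key.
Closure of {A, D, F} is {A, B, C, D, E, F}, the whole schema; {A, D, F} is a candidate key.
No proper subset of any of these is a key, and no other minimal superkey exists.

{A, B}, {A, C}, {A, D, F}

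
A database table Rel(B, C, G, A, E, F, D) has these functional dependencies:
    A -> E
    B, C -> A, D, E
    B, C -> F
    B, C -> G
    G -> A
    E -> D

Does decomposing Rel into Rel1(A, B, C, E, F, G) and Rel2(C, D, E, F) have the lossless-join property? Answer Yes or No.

Yes

The shared attributes are {C, E, F} and {C, E, F}⁺ = {C, D, E, F}.
This includes all of Rel2, so the common attributes are a superkey of Rel2 — the join is lossless.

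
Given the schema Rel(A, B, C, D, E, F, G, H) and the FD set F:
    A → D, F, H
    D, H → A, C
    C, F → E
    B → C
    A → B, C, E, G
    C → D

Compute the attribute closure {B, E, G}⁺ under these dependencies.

Start with {B, E, G}.
B → C applies; add {C} → now {B, C, E, G}.
C → D applies; add {D} → now {B, C, D, E, G}.
No further FD applies.

{B, C, D, E, G}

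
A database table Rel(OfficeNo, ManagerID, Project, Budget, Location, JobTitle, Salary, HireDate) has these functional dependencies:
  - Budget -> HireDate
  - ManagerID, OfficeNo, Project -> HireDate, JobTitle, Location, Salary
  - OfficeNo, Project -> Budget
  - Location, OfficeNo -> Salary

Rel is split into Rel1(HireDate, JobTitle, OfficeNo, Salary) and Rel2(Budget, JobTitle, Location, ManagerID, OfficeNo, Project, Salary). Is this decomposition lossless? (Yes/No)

No

Rel1 ∩ Rel2 = {JobTitle, OfficeNo, Salary}; its closure under F is {JobTitle, OfficeNo, Salary}.
Rel1 ⊄ {JobTitle, OfficeNo, Salary} and Rel2 ⊄ {JobTitle, OfficeNo, Salary}, so the split is lossy.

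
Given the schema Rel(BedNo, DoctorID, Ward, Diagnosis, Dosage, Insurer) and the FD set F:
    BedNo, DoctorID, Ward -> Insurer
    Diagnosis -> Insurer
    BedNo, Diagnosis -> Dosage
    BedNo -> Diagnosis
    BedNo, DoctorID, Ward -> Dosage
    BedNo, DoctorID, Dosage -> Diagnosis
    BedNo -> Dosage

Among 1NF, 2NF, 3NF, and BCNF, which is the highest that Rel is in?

Candidate key: {BedNo, DoctorID, Ward}. Prime attributes: {BedNo, DoctorID, Ward}.
Diagnosis -> Insurer breaks BCNF: {Diagnosis}⁺ = {Diagnosis, Insurer}, so {Diagnosis} is not a superkey.
Diagnosis -> Insurer determines the non-prime attribute {Insurer} from a non-superkey — 3NF is violated.
{BedNo} is a proper subset of the key {BedNo, DoctorID, Ward}, and {BedNo}⁺ contains the non-prime attributes {Diagnosis, Dosage, Insurer} — a partial dependency, so 2NF is violated.

1NF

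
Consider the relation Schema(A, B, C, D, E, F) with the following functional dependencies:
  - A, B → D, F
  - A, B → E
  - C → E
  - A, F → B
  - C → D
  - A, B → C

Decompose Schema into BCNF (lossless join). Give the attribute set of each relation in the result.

Candidate keys of the original relation: {A, B}, {A, F}.
{A, B, C, D, E, F}: {C} determines {C, D, E} here but is not a superkey — split on C → D, E, giving {C, D, E} and {A, B, C, F}.
{C, D, E} is in BCNF.
{A, B, C, F} is in BCNF.

{A, B, C, F}; {C, D, E}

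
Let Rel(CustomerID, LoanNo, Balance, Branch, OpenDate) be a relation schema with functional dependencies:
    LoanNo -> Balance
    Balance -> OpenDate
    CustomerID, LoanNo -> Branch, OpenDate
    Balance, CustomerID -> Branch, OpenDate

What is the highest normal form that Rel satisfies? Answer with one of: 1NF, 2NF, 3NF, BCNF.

Candidate key: {CustomerID, LoanNo}. Prime attributes: {CustomerID, LoanNo}.
LoanNo -> Balance breaks BCNF: {LoanNo}⁺ = {Balance, LoanNo, OpenDate}, so {LoanNo} is not a superkey.
LoanNo -> Balance determines the non-prime attribute {Balance} from a non-superkey — 3NF is violated.
Since {LoanNo} ⊂ {CustomerID, LoanNo} and {LoanNo}⁺ ⊇ {Balance, OpenDate} with {Balance, OpenDate} non-prime, there is a partial dependency; 2NF fails.

1NF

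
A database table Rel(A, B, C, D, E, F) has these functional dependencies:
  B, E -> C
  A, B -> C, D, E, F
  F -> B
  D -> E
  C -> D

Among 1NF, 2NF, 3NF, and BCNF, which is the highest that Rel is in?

2NF

Candidate keys: {A, B}, {A, F}. Prime attributes: {A, B, F}.
B, E -> C: {B, E}⁺ = {B, C, D, E}, which is not all of the attributes, so the left side is not a superkey — BCNF is violated.
Because {C} is non-prime and the left side of B, E -> C is not a superkey, the relation is not in 3NF.
No non-prime attribute depends on a proper subset of any candidate key, so 2NF holds.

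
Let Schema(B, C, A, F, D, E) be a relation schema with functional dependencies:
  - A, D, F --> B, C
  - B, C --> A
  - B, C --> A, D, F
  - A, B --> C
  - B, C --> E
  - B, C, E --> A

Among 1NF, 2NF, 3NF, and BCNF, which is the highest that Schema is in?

Candidate keys: {A, B}, {A, D, F}, {B, C}. Prime attributes: {A, B, C, D, F}.
The left-hand side of every FD is a superkey, so BCNF is satisfied.

BCNF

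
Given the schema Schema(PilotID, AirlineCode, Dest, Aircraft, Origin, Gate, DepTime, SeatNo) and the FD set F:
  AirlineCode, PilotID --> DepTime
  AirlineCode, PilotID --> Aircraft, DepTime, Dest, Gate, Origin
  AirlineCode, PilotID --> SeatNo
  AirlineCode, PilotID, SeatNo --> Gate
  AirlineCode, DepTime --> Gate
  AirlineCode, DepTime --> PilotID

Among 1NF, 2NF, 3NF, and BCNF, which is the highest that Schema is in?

Candidate keys: {AirlineCode, DepTime}, {AirlineCode, PilotID}. Prime attributes: {AirlineCode, DepTime, PilotID}.
The left-hand side of every FD is a superkey, so BCNF is satisfied.

BCNF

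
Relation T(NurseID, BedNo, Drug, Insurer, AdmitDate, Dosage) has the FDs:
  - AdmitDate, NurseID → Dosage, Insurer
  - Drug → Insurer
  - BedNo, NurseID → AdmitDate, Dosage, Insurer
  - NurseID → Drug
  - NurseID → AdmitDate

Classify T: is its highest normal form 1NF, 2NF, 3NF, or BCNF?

1NF

Candidate key: {BedNo, NurseID}. Prime attributes: {BedNo, NurseID}.
AdmitDate, NurseID → Dosage, Insurer: {AdmitDate, NurseID}⁺ = {AdmitDate, Dosage, Drug, Insurer, NurseID}, which is not all of the attributes, so the left side is not a superkey — BCNF is violated.
AdmitDate, NurseID → Dosage, Insurer has non-prime {Dosage, Insurer} on the right and a non-superkey on the left, so 3NF fails.
Since {NurseID} ⊂ {BedNo, NurseID} and {NurseID}⁺ ⊇ {AdmitDate, Dosage, Drug, Insurer} with {AdmitDate, Dosage, Drug, Insurer} non-prime, there is a partial dependency; 2NF fails.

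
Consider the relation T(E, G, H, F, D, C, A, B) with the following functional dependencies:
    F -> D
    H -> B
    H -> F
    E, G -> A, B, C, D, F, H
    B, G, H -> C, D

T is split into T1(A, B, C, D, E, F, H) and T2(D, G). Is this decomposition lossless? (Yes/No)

No

The shared attributes are {D} and {D}⁺ = {D}.
The closure covers neither T1 nor T2 entirely; the join is not lossless.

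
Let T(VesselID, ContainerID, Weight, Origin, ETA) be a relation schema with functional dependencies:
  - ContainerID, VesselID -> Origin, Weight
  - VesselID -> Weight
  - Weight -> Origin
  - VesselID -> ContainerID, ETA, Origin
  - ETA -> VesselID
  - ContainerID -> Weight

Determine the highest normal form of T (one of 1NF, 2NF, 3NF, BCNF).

Candidate keys: {ETA}, {VesselID}. Prime attributes: {ETA, VesselID}.
Weight -> Origin: {Weight}⁺ = {Origin, Weight}, which is not all of the attributes, so the left side is not a superkey — BCNF is violated.
Weight -> Origin has non-prime {Origin} on the right and a non-superkey on the left, so 3NF fails.
All keys have size 1, which rules out partial dependencies — 2NF is satisfied.

2NF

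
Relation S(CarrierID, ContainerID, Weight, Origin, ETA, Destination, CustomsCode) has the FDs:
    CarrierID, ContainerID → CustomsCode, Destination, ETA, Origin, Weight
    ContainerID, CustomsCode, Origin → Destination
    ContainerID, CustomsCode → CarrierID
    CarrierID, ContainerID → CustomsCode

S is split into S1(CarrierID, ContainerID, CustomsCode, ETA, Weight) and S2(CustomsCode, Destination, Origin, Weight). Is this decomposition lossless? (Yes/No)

S1 ∩ S2 = {CustomsCode, Weight}; its closure under F is {CustomsCode, Weight}.
The closure covers neither S1 nor S2 entirely; the join is not lossless.

No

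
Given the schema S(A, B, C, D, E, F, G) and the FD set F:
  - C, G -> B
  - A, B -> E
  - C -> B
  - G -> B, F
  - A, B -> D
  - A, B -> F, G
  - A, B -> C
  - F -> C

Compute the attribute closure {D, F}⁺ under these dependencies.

{B, C, D, F}

Start with {D, F}.
F -> C applies; add {C} → now {C, D, F}.
C -> B applies; add {B} → now {B, C, D, F}.
No further FD applies.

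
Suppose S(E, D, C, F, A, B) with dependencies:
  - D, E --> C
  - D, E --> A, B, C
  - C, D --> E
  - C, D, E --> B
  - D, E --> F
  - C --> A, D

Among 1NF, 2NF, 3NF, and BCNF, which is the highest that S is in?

Candidate keys: {C}, {D, E}. Prime attributes: {C, D, E}.
Each dependency's left side is a superkey — BCNF holds.

BCNF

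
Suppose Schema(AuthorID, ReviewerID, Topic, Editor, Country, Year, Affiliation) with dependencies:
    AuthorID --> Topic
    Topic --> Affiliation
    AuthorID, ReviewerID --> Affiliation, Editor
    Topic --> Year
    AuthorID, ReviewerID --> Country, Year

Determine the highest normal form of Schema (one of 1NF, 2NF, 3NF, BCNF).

1NF

Candidate key: {AuthorID, ReviewerID}. Prime attributes: {AuthorID, ReviewerID}.
AuthorID --> Topic: {AuthorID}⁺ = {Affiliation, AuthorID, Topic, Year}, which is not all of the attributes, so the left side is not a superkey — BCNF is violated.
AuthorID --> Topic has non-prime {Topic} on the right and a non-superkey on the left, so 3NF fails.
{AuthorID} is a proper subset of the key {AuthorID, ReviewerID}, and {AuthorID}⁺ contains the non-prime attributes {Affiliation, Topic, Year} — a partial dependency, so 2NF is violated.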